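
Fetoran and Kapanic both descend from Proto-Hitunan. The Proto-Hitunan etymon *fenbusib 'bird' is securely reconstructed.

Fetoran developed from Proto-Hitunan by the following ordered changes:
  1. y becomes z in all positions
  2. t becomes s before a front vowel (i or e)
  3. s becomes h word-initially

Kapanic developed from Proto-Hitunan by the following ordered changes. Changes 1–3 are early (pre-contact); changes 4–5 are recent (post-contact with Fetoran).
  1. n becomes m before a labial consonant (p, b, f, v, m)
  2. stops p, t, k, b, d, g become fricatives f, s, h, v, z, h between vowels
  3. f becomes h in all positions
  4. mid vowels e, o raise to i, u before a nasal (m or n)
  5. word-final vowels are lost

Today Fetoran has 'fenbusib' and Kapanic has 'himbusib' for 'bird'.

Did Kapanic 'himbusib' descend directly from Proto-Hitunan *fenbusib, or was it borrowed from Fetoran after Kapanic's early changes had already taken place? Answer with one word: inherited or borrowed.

inherited

If inherited, *fenbusib would pass through all of Kapanic's changes:
Kapanic: *fenbusib > fembusib > hembusib > himbusib  (by nasal place assimilation, unconditioned shift, pre-nasal raising)
If borrowed from Fetoran 'fenbusib' after the early changes, it would undergo only the recent ones:
  rule 4 (pre-nasal raising): fenbusib → finbusib
  rule 5 (apocope): no change (finbusib)
  ⇒ as a loan: finbusib
Kapanic 'himbusib' matches the inherited outcome exactly, so it is an inherited cognate, not a loan.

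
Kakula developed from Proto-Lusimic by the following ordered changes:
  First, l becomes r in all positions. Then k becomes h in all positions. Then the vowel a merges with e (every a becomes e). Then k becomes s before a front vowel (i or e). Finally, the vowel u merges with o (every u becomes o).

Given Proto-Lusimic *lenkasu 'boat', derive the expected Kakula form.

renheso

Kakula: *lenkasu
  lenkasu → renkasu   [unconditioned shift]
  renkasu → renhasu   [unconditioned shift]
  renhasu → renhesu   [vowel merger]
  renhesu (rule 4 does not apply)
  renhesu → renheso   [vowel merger]
  giving Kakula renheso.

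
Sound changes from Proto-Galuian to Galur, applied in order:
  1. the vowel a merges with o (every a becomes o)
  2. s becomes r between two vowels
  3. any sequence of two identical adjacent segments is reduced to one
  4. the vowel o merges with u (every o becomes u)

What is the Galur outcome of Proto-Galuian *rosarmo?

rururmu

Galur: start from *rosarmo.
  rule 1 (vowel merger): rosarmo → rosormo
  rule 2 (rhotacism): rosormo → rorormo
  rule 3: no change — rorormo
  rule 4 (vowel merger): rorormo → rururmu
  ⇒ Galur rururmu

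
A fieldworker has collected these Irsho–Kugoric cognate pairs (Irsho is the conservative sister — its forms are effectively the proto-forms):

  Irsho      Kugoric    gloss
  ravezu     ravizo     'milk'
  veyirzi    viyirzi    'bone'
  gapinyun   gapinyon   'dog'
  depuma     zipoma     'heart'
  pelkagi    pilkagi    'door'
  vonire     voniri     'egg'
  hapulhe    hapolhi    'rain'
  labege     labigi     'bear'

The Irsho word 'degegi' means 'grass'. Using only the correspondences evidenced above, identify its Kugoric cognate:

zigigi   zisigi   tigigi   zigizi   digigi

depuma ~ zipoma — Irsho d corresponds to Kugoric z word-initially before a front vowel.
ravezu ~ ravizo, veyirzi ~ viyirzi — Irsho e corresponds to Kugoric i after a consonant, before a consonant other than r, m, n, p, b, f, v.
Applying these to Irsho 'degegi':
  degegi → zegegi   (d→z word-initially before a front vowel)
  zegegi → zigegi   (e→i after a consonant, before a consonant other than r, m, n, p, b, f, v)
  zigegi → zigigi   (e→i after a consonant, before a consonant other than r, m, n, p, b, f, v)
So the Kugoric cognate is 'zigigi'.

zigigi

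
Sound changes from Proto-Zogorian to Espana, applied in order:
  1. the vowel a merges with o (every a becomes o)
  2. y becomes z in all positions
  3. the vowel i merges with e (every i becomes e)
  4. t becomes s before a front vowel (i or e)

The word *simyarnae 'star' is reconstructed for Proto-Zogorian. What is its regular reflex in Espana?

semzornoe

Espana: *simyarnae > simyornoe > simzornoe > semzornoe  (by vowel merger, unconditioned shift, vowel merger)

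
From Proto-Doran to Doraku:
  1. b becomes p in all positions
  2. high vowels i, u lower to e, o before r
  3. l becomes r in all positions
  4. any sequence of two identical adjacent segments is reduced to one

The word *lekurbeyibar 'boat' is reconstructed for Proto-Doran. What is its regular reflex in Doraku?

Doraku: start from *lekurbeyibar.
  rule 1 (unconditioned shift): lekurbeyibar → lekurpeyipar
  rule 2 (pre-rhotic lowering): lekurpeyipar → lekorpeyipar
  rule 3 (unconditioned shift): lekorpeyipar → rekorpeyipar
  rule 4: no change — rekorpeyipar
  ⇒ Doraku rekorpeyipar

rekorpeyipar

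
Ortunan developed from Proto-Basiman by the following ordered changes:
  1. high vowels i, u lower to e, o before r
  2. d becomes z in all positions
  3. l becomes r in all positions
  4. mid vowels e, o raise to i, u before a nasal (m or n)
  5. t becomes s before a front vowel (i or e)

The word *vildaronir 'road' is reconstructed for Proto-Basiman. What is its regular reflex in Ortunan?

Ortunan: start from *vildaronir.
  rule 1 (pre-rhotic lowering): vildaronir → vildaroner
  rule 2 (unconditioned shift): vildaroner → vilzaroner
  rule 3 (unconditioned shift): vilzaroner → virzaroner
  rule 4 (pre-nasal raising): virzaroner → virzaruner
  rule 5: no change — virzaruner
  ⇒ Ortunan virzaruner

virzaruner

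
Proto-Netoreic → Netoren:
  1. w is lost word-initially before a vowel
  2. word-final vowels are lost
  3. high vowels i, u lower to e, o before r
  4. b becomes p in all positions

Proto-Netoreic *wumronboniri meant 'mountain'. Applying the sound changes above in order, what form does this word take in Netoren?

Netoren: start from *wumronboniri.
  rule 1 (glide loss): wumronboniri → umronboniri
  rule 2 (apocope): umronboniri → umronbonir
  rule 3 (pre-rhotic lowering): umronbonir → umronboner
  rule 4 (unconditioned shift): umronboner → umronponer
  ⇒ Netoren umronponer

umronponer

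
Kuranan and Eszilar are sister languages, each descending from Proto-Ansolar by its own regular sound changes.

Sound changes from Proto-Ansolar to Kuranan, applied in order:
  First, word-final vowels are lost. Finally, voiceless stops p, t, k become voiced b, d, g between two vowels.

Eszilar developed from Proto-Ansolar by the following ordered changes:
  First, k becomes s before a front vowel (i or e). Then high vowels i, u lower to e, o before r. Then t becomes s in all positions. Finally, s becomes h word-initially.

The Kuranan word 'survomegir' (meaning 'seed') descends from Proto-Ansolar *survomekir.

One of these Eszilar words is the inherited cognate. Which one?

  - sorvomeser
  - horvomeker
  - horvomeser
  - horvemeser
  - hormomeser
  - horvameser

Eszilar: *survomekir
  survomekir → survomesir   [palatalisation]
  survomesir → sorvomeser   [pre-rhotic lowering]
  sorvomeser (rule 3 does not apply)
  sorvomeser → horvomeser   [debuccalisation]
  giving Eszilar horvomeser.
The other candidates each miss or misapply at least one Eszilar change.

horvomeser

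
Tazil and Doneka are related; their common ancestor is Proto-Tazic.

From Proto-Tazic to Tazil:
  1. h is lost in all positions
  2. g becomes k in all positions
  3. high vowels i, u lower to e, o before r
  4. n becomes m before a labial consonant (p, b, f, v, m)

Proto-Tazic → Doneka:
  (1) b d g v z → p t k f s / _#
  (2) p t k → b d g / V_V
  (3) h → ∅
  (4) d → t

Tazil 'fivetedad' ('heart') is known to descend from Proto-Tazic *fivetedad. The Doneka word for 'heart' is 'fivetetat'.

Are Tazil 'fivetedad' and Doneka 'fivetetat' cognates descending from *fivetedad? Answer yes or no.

Derive the expected Doneka reflex of *fivetedad:
Doneka: start from *fivetedad.
  rule 1 (final devoicing): fivetedad → fivetedat
  rule 2 (intervocalic voicing): fivetedat → fivededat
  rule 3: no change — fivededat
  rule 4 (unconditioned shift): fivededat → fivetetat
  ⇒ Doneka fivetetat
Doneka 'fivetetat' matches the regular reflex exactly, so the pair is cognate.

yes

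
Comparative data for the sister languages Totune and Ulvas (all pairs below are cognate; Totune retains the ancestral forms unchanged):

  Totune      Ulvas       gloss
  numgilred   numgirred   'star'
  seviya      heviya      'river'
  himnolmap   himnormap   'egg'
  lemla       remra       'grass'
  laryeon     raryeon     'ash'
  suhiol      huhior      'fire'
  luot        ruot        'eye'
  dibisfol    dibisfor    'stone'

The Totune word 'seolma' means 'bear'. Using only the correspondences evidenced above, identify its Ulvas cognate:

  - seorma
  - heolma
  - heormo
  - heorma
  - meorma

seviya ~ heviya — Totune s corresponds to Ulvas h word-initially before a front vowel.
himnolmap ~ himnormap — Totune l corresponds to Ulvas r after a vowel, before a nasal.
Applying these to Totune 'seolma':
  seolma → heolma   (s→h word-initially before a front vowel)
  heolma → heorma   (l→r after a vowel, before a nasal)
So the Ulvas cognate is 'heorma'.

heorma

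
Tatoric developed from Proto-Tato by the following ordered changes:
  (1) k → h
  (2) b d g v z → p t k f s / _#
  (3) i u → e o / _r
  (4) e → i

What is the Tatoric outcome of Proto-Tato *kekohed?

hihohit

Tatoric: start from *kekohed.
  rule 1 (unconditioned shift): kekohed → hehohed
  rule 2 (final devoicing): hehohed → hehohet
  rule 3: no change — hehohet
  rule 4 (vowel merger): hehohet → hihohit
  ⇒ Tatoric hihohit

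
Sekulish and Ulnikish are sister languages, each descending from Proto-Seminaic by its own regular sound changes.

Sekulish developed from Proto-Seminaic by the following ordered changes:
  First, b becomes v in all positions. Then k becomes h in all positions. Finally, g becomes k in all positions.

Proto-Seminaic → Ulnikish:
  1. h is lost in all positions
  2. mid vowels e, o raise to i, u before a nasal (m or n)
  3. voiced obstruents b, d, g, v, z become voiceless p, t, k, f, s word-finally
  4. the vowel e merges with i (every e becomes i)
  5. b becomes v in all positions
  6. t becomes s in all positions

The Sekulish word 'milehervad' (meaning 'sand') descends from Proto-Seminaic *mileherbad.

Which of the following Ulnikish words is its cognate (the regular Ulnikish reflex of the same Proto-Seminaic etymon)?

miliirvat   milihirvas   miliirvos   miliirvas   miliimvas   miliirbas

miliirvas

Ulnikish: *mileherbad > mileerbad > mileerbat > miliirbat > miliirvat > miliirvas  (by h-loss, final devoicing, vowel merger, unconditioned shift, unconditioned shift)
The other candidates each miss or misapply at least one Ulnikish change.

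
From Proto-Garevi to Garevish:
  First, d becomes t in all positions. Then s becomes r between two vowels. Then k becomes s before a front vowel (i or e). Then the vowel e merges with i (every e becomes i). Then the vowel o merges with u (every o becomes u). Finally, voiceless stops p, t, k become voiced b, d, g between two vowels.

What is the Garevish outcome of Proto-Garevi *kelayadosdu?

Garevish: start from *kelayadosdu.
  rule 1 (unconditioned shift): kelayadosdu → kelayatostu
  rule 2: no change — kelayatostu
  rule 3 (palatalisation): kelayatostu → selayatostu
  rule 4 (vowel merger): selayatostu → silayatostu
  rule 5 (vowel merger): silayatostu → silayatustu
  rule 6 (intervocalic voicing): silayatustu → silayadustu
  ⇒ Garevish silayadustu

silayadustu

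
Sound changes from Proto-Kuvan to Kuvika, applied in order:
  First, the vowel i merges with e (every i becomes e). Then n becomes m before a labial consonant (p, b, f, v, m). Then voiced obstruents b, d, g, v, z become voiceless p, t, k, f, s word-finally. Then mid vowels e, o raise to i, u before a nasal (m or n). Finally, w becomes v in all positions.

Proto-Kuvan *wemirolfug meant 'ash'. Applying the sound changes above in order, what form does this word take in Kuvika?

Kuvika: start from *wemirolfug.
  rule 1 (vowel merger): wemirolfug → wemerolfug
  rule 2: no change — wemerolfug
  rule 3 (final devoicing): wemerolfug → wemerolfuk
  rule 4 (pre-nasal raising): wemerolfuk → wimerolfuk
  rule 5 (unconditioned shift): wimerolfuk → vimerolfuk
  ⇒ Kuvika vimerolfuk

vimerolfuk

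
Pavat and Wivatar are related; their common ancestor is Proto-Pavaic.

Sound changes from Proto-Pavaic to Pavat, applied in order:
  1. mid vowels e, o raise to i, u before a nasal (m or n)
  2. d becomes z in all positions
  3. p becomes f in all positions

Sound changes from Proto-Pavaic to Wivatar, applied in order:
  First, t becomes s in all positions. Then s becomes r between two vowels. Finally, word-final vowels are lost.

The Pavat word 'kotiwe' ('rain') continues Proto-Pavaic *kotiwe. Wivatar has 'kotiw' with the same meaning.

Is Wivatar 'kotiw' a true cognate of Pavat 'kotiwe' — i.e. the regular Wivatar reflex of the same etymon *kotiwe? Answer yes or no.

Derive the expected Wivatar reflex of *kotiwe:
Wivatar: *kotiwe > kosiwe > koriwe > koriw  (by unconditioned shift, rhotacism, apocope)
The regular Wivatar reflex would be 'koriw', but the attested form is 'kotiw'. The correspondence is irregular, so they are not cognates (the Wivatar form has a different source).

no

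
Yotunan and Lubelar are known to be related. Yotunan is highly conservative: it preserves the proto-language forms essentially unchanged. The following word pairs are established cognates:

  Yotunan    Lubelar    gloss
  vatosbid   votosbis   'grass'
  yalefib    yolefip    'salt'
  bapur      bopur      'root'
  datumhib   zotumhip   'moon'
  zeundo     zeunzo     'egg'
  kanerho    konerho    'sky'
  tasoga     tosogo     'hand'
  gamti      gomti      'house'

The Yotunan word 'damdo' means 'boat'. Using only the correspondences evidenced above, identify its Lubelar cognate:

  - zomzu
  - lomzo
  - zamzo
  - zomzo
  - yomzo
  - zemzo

datumhib ~ zotumhip — Yotunan d corresponds to Lubelar z word-initially before a back vowel.
gamti ~ gomti — Yotunan a corresponds to Lubelar o after a consonant, before a nasal.
zeundo ~ zeunzo — Yotunan d corresponds to Lubelar z after a consonant, before a back vowel.
Applying these to Yotunan 'damdo':
  damdo → zamdo   (d→z word-initially before a back vowel)
  zamdo → zomdo   (a→o after a consonant, before a nasal)
  zomdo → zomzo   (d→z after a consonant, before a back vowel)
So the Lubelar cognate is 'zomzo'.

zomzo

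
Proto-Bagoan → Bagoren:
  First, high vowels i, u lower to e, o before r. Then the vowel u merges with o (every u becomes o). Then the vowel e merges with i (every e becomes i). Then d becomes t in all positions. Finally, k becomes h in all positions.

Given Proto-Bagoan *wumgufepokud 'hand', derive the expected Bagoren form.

Bagoren: start from *wumgufepokud.
  rule 1: no change — wumgufepokud
  rule 2 (vowel merger): wumgufepokud → womgofepokod
  rule 3 (vowel merger): womgofepokod → womgofipokod
  rule 4 (unconditioned shift): womgofipokod → womgofipokot
  rule 5 (unconditioned shift): womgofipokot → womgofipohot
  ⇒ Bagoren womgofipohot

womgofipohot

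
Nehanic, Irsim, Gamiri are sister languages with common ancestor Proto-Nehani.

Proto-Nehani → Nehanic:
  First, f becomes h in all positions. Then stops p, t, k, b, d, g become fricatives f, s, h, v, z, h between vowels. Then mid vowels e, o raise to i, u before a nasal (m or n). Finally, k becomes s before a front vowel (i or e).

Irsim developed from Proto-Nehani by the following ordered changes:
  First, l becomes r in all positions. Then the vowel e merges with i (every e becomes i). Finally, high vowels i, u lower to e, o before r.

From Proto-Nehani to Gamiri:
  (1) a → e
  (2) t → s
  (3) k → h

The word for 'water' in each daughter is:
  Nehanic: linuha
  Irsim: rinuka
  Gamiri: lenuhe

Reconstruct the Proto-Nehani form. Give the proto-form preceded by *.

Position 6: Nehanic has a, Irsim has a, Gamiri has e. Nehanic preserves a here (none of its changes turn any other segment into a), so the proto-segment is *a.
Position 1: Nehanic has l, Irsim has r, Gamiri has l. Nehanic preserves l here (none of its changes turn any other segment into l), so the proto-segment is *l.
Position 5: Nehanic has h, Irsim has k, Gamiri has h. Irsim preserves k here (none of its changes turn any other segment into k), so the proto-segment is *k.
Continuing position by position gives *lenuka; check it forward:
Nehanic: *lenuka
  lenuka (rule 1 does not apply)
  lenuka → lenuha   [intervocalic lenition]
  lenuha → linuha   [pre-nasal raising]
  linuha (rule 4 does not apply)
  giving Nehanic linuha.
Irsim: *lenuka
  lenuka → renuka   [unconditioned shift]
  renuka → rinuka   [vowel merger]
  rinuka (rule 3 does not apply)
  giving Irsim rinuka.
Gamiri: *lenuka
  lenuka → lenuke   [vowel merger]
  lenuke (rule 2 does not apply)
  lenuke → lenuhe   [unconditioned shift]
  giving Gamiri lenuhe.
Only *lenuka yields all of Nehanic linuha, Irsim rinuka, Gamiri lenuhe.

*lenuka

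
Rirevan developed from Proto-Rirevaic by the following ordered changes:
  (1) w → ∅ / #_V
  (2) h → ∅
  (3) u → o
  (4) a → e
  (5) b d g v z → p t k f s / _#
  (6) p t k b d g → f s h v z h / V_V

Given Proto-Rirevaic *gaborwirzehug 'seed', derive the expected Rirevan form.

Rirevan: start from *gaborwirzehug.
  rule 1: no change — gaborwirzehug
  rule 2 (h-loss): gaborwirzehug → gaborwirzeug
  rule 3 (vowel merger): gaborwirzeug → gaborwirzeog
  rule 4 (vowel merger): gaborwirzeog → geborwirzeog
  rule 5 (final devoicing): geborwirzeog → geborwirzeok
  rule 6 (intervocalic lenition): geborwirzeok → gevorwirzeok
  ⇒ Rirevan gevorwirzeok

gevorwirzeok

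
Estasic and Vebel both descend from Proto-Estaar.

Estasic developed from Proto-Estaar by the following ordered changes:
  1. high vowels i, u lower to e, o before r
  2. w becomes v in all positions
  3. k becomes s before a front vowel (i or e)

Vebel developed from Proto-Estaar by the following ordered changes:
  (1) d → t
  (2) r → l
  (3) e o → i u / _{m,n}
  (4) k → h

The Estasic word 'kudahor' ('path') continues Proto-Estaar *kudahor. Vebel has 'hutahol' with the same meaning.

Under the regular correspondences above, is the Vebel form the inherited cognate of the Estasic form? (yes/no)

yes

Derive the expected Vebel reflex of *kudahor:
Vebel: start from *kudahor.
  rule 1 (unconditioned shift): kudahor → kutahor
  rule 2 (unconditioned shift): kutahor → kutahol
  rule 3: no change — kutahol
  rule 4 (unconditioned shift): kutahol → hutahol
  ⇒ Vebel hutahol
Vebel 'hutahol' matches the regular reflex exactly, so the pair is cognate.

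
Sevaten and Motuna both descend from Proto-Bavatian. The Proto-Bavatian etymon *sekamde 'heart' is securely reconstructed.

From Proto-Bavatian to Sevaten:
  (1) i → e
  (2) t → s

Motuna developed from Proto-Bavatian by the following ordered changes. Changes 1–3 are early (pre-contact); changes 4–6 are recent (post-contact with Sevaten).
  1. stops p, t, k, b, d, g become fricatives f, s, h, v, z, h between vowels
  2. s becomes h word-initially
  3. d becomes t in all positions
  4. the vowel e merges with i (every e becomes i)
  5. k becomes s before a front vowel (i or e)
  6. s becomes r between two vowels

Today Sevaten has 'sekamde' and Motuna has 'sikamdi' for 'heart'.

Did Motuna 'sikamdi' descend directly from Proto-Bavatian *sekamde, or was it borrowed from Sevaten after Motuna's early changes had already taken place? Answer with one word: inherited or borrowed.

borrowed

If inherited, *sekamde would pass through all of Motuna's changes:
Motuna: *sekamde > sehamde > hehamde > hehamte > hihamti  (by intervocalic lenition, debuccalisation, unconditioned shift, vowel merger)
If borrowed from Sevaten 'sekamde' after the early changes, it would undergo only the recent ones:
  rule 4 (vowel merger): sekamde → sikamdi
  rule 5 (palatalisation): no change (sikamdi)
  rule 6 (rhotacism): no change (sikamdi)
  ⇒ as a loan: sikamdi
Motuna 'sikamdi' matches the loan outcome 'sikamdi', not the inherited 'hihamti' — it skipped the early Motuna changes, so it was borrowed from Sevaten.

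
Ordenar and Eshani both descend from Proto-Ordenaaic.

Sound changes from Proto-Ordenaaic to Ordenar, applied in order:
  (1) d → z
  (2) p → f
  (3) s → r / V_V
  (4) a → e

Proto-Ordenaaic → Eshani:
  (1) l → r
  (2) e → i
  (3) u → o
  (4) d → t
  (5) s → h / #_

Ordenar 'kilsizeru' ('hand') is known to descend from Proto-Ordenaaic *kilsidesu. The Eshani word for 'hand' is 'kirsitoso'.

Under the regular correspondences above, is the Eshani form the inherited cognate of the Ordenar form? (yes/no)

Derive the expected Eshani reflex of *kilsidesu:
Eshani: *kilsidesu
  kilsidesu → kirsidesu   [unconditioned shift]
  kirsidesu → kirsidisu   [vowel merger]
  kirsidisu → kirsidiso   [vowel merger]
  kirsidiso → kirsitiso   [unconditioned shift]
  kirsitiso (rule 5 does not apply)
  giving Eshani kirsitiso.
The regular Eshani reflex would be 'kirsitiso', but the attested form is 'kirsitoso'. The correspondence is irregular, so they are not cognates (the Eshani form has a different source).

no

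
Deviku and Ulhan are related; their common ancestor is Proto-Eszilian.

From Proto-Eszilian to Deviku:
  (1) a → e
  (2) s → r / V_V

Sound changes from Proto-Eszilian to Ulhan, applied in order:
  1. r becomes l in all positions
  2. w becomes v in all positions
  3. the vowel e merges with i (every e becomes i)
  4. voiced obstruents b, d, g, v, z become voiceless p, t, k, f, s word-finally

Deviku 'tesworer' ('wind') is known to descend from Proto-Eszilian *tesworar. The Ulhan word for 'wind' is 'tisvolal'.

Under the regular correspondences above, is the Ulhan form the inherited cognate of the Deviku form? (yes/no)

yes

Derive the expected Ulhan reflex of *tesworar:
Ulhan: start from *tesworar.
  rule 1 (unconditioned shift): tesworar → teswolal
  rule 2 (unconditioned shift): teswolal → tesvolal
  rule 3 (vowel merger): tesvolal → tisvolal
  rule 4: no change — tisvolal
  ⇒ Ulhan tisvolal
Ulhan 'tisvolal' matches the regular reflex exactly, so the pair is cognate.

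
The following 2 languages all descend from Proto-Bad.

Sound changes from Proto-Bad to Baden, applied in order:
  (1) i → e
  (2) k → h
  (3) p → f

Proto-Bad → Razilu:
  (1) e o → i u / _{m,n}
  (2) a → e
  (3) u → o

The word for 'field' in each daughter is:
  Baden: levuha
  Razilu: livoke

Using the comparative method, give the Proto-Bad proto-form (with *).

Position 6: Baden has a, Razilu has e. Baden preserves a here (none of its changes turn any other segment into a), so the proto-segment is *a.
Position 2: Baden has e, Razilu has i. Taking the neighbouring segments as reconstructed: Baden e could go back to *e or *i; Razilu i can only go back to *i — the one source consistent with every daughter is *i.
Position 4: Baden has u, Razilu has o. Baden preserves u here (none of its changes turn any other segment into u), so the proto-segment is *u.
This points to *livuka. Verify forward in each daughter:
Baden: start from *livuka.
  rule 1 (vowel merger): livuka → levuka
  rule 2 (unconditioned shift): levuka → levuha
  rule 3: no change — levuha
  ⇒ Baden levuha
Razilu: *livuka
  livuka (rule 1 does not apply)
  livuka → livuke   [vowel merger]
  livuke → livoke   [vowel merger]
  giving Razilu livoke.
Only *livuka yields all of Baden levuha, Razilu livoke.

*livuka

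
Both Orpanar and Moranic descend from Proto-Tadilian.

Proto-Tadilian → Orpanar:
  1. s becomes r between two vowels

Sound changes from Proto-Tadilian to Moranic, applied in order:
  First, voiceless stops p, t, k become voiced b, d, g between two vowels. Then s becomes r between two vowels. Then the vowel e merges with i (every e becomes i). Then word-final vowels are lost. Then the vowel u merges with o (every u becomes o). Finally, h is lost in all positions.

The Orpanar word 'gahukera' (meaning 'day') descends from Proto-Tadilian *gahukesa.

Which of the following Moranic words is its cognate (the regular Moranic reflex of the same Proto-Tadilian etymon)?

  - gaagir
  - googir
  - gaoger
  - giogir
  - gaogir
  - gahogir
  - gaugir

gaogir

Moranic: *gahukesa > gahugesa > gahugera > gahugira > gahugir > gahogir > gaogir  (by intervocalic voicing, rhotacism, vowel merger, apocope, vowel merger, h-loss)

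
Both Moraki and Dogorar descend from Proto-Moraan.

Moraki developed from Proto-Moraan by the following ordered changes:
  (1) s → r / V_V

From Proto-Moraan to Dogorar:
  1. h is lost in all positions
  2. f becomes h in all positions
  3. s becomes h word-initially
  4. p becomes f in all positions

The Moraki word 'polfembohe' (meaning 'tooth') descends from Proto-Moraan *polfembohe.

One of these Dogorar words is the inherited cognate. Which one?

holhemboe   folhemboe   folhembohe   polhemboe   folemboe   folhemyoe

folhemboe

Dogorar: start from *polfembohe.
  rule 1 (h-loss): polfembohe → polfemboe
  rule 2 (unconditioned shift): polfemboe → polhemboe
  rule 3: no change — polhemboe
  rule 4 (unconditioned shift): polhemboe → folhemboe
  ⇒ Dogorar folhemboe
Among the options, 'folhemboe' alone shows every Dogorar change applied in order.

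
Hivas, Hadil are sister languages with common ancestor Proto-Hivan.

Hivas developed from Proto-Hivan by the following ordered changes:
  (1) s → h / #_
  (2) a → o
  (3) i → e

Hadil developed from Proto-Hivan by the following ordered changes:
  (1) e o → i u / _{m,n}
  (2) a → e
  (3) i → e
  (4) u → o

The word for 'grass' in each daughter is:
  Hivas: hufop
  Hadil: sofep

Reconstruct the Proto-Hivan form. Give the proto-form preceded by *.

*sufap

Position 4: Hivas has o, Hadil has e. Taking the neighbouring segments as reconstructed: Hivas o could go back to *a or *o; Hadil e could go back to *a or *e or *i — the one source consistent with every daughter is *a.
Position 2: Hivas has u, Hadil has o. Hivas preserves u here (none of its changes turn any other segment into u), so the proto-segment is *u.
Position 1: Hivas has h, Hadil has s. Hadil preserves s here (none of its changes turn any other segment into s), so the proto-segment is *s.
This points to *sufap. Verify forward in each daughter:
Hivas: start from *sufap.
  rule 1 (debuccalisation): sufap → hufap
  rule 2 (vowel merger): hufap → hufop
  rule 3: no change — hufop
  ⇒ Hivas hufop
Hadil: *sufap
  sufap (rule 1 does not apply)
  sufap → sufep   [vowel merger]
  sufep (rule 3 does not apply)
  sufep → sofep   [vowel merger]
  giving Hadil sofep.
Only *sufap yields all of Hivas hufop, Hadil sofep.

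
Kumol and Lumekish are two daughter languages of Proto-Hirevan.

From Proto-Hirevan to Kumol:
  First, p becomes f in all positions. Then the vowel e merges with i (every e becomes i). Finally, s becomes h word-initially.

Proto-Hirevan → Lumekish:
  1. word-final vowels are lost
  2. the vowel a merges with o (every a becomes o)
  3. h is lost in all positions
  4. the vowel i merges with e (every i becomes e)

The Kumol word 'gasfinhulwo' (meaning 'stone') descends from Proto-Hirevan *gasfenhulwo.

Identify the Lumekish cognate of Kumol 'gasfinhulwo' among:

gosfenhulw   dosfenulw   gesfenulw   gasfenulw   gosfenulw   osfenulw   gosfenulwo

gosfenulw

Lumekish: start from *gasfenhulwo.
  rule 1 (apocope): gasfenhulwo → gasfenhulw
  rule 2 (vowel merger): gasfenhulw → gosfenhulw
  rule 3 (h-loss): gosfenhulw → gosfenulw
  rule 4: no change — gosfenulw
  ⇒ Lumekish gosfenulw
Among the options, 'gosfenulw' alone shows every Lumekish change applied in order.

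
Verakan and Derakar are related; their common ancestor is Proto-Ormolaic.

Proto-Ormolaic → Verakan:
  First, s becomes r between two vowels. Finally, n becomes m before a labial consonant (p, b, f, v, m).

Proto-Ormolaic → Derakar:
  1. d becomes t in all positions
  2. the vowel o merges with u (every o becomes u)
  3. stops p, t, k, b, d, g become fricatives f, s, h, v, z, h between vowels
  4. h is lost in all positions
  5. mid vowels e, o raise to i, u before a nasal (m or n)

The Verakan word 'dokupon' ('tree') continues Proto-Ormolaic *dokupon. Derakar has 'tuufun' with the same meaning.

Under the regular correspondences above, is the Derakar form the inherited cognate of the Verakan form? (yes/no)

Derive the expected Derakar reflex of *dokupon:
Derakar: *dokupon > tokupon > tukupun > tuhufun > tuufun  (by unconditioned shift, vowel merger, intervocalic lenition, h-loss)
Derakar 'tuufun' matches the regular reflex exactly, so the pair is cognate.

yes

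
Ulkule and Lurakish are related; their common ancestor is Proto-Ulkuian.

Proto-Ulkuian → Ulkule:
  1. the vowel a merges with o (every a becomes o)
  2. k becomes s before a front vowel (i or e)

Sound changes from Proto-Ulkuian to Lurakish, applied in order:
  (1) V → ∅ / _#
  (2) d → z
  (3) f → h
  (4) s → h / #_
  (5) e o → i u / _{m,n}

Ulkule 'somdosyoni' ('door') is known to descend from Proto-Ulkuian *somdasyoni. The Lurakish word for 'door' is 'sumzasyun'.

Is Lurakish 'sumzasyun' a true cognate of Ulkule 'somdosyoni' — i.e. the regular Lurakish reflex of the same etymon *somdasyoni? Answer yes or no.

Derive the expected Lurakish reflex of *somdasyoni:
Lurakish: *somdasyoni > somdasyon > somzasyon > homzasyon > humzasyun  (by apocope, unconditioned shift, debuccalisation, pre-nasal raising)
The regular Lurakish reflex would be 'humzasyun', but the attested form is 'sumzasyun'. The correspondence is irregular, so they are not cognates (the Lurakish form has a different source).

no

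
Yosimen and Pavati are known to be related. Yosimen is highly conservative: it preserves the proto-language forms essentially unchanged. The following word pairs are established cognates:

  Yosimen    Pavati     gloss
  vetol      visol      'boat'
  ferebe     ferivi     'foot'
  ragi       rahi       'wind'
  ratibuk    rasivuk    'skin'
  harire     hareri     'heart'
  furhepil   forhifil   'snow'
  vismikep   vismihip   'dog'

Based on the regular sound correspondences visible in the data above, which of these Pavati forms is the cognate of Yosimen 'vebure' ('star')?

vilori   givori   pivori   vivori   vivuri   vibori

ferebe ~ ferivi — Yosimen e corresponds to Pavati i after a consonant, before a labial obstruent.
ratibuk ~ rasivuk — Yosimen b corresponds to Pavati v between vowels (before a back vowel).
furhepil ~ forhifil — Yosimen u corresponds to Pavati o after a consonant, before r.
ferebe ~ ferivi, harire ~ hareri — Yosimen e corresponds to Pavati i word-finally.
Applying these to Yosimen 'vebure':
  vebure → vibure   (e→i after a consonant, before a labial obstruent)
  vibure → vivure   (b→v between vowels (before a back vowel))
  vivure → vivore   (u→o after a consonant, before r)
  vivore → vivori   (e→i word-finally)
So the Pavati cognate is 'vivori'.

vivori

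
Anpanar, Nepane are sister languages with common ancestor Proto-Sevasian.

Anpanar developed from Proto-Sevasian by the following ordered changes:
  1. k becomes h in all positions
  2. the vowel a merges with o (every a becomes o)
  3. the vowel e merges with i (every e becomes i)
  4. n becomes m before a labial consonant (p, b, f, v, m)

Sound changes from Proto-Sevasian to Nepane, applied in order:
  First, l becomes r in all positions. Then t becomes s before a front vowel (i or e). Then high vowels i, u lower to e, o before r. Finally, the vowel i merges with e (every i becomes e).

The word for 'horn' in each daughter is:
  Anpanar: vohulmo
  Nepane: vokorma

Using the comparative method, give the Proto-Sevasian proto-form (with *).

Position 3: Anpanar has h, Nepane has k. Nepane preserves k here (none of its changes turn any other segment into k), so the proto-segment is *k.
Position 7: Anpanar has o, Nepane has a. Nepane preserves a here (none of its changes turn any other segment into a), so the proto-segment is *a.
This points to *vokulma. Verify forward in each daughter:
Anpanar: *vokulma > vohulma > vohulmo  (by unconditioned shift, vowel merger)
Nepane: *vokulma
  vokulma → vokurma   [unconditioned shift]
  vokurma (rule 2 does not apply)
  vokurma → vokorma   [pre-rhotic lowering]
  vokorma (rule 4 does not apply)
  giving Nepane vokorma.
Only *vokulma yields all of Anpanar vohulmo, Nepane vokorma.

*vokulma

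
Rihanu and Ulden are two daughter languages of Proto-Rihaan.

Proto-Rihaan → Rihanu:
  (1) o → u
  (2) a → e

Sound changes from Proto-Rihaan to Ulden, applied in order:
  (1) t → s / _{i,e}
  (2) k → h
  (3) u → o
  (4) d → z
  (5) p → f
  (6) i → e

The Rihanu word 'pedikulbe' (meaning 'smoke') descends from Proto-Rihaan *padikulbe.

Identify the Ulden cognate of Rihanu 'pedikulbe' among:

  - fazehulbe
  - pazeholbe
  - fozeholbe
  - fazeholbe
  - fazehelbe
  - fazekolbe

fazeholbe

Ulden: start from *padikulbe.
  rule 1: no change — padikulbe
  rule 2 (unconditioned shift): padikulbe → padihulbe
  rule 3 (vowel merger): padihulbe → padiholbe
  rule 4 (unconditioned shift): padiholbe → paziholbe
  rule 5 (unconditioned shift): paziholbe → faziholbe
  rule 6 (vowel merger): faziholbe → fazeholbe
  ⇒ Ulden fazeholbe
Among the options, 'fazeholbe' alone shows every Ulden change applied in order.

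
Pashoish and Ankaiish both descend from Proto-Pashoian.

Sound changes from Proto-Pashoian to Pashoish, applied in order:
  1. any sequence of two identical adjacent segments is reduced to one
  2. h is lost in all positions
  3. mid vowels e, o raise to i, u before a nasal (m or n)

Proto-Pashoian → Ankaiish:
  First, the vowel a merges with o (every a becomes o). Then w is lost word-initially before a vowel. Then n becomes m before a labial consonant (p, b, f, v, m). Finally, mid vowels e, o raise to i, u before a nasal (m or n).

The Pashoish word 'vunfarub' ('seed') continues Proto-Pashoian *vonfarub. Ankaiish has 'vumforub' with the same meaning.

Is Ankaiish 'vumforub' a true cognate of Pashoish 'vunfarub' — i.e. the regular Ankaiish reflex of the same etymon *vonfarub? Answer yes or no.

yes

Derive the expected Ankaiish reflex of *vonfarub:
Ankaiish: *vonfarub
  vonfarub → vonforub   [vowel merger]
  vonforub (rule 2 does not apply)
  vonforub → vomforub   [nasal place assimilation]
  vomforub → vumforub   [pre-nasal raising]
  giving Ankaiish vumforub.
Ankaiish 'vumforub' matches the regular reflex exactly, so the pair is cognate.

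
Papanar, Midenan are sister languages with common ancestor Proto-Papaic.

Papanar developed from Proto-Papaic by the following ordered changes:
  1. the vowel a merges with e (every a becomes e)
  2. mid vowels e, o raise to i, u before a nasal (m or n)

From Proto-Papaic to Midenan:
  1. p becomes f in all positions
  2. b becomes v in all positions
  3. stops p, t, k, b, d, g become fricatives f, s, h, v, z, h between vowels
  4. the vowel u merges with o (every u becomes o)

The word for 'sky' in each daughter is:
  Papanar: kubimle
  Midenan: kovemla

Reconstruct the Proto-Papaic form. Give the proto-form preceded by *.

Position 3: Papanar has b, Midenan has v. Papanar preserves b here (none of its changes turn any other segment into b), so the proto-segment is *b.
Position 4: Papanar has i, Midenan has e. Midenan preserves e here (none of its changes turn any other segment into e), so the proto-segment is *e.
Position 2: Papanar has u, Midenan has o. Taking the neighbouring segments as reconstructed: Papanar u can only go back to *u; Midenan o could go back to *o or *u — the one source consistent with every daughter is *u.
This points to *kubemla. Verify forward in each daughter:
Papanar: *kubemla
  kubemla → kubemle   [vowel merger]
  kubemle → kubimle   [pre-nasal raising]
  giving Papanar kubimle.
Midenan: *kubemla > kuvemla > kovemla  (by unconditioned shift, vowel merger)
*kubemla is the unique common source.

*kubemla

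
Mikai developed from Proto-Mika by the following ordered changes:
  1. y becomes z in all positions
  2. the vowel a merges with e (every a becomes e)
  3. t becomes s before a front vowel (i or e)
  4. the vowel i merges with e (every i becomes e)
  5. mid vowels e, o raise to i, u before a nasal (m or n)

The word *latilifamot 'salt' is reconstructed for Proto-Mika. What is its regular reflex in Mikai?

leselefimot

Mikai: *latilifamot
  latilifamot (rule 1 does not apply)
  latilifamot → letilifemot   [vowel merger]
  letilifemot → lesilifemot   [palatalisation]
  lesilifemot → leselefemot   [vowel merger]
  leselefemot → leselefimot   [pre-nasal raising]
  giving Mikai leselefimot.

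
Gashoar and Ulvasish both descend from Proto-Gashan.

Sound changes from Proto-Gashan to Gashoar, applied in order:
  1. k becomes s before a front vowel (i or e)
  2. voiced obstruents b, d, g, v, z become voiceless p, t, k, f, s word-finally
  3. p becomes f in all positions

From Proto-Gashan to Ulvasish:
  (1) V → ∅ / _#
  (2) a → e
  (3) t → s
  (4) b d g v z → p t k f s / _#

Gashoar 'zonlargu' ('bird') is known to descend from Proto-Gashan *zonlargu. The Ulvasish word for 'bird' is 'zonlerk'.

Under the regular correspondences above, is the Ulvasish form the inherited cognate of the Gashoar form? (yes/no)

yes

Derive the expected Ulvasish reflex of *zonlargu:
Ulvasish: *zonlargu > zonlarg > zonlerg > zonlerk  (by apocope, vowel merger, final devoicing)
Ulvasish 'zonlerk' matches the regular reflex exactly, so the pair is cognate.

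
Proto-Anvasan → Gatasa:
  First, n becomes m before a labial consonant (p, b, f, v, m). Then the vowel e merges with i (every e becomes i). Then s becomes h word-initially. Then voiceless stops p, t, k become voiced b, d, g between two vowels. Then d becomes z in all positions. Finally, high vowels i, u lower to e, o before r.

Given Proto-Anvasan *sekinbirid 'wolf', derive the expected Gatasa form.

higimberiz

Gatasa: *sekinbirid
  sekinbirid → sekimbirid   [nasal place assimilation]
  sekimbirid → sikimbirid   [vowel merger]
  sikimbirid → hikimbirid   [debuccalisation]
  hikimbirid → higimbirid   [intervocalic voicing]
  higimbirid → higimbiriz   [unconditioned shift]
  higimbiriz → higimberiz   [pre-rhotic lowering]
  giving Gatasa higimberiz.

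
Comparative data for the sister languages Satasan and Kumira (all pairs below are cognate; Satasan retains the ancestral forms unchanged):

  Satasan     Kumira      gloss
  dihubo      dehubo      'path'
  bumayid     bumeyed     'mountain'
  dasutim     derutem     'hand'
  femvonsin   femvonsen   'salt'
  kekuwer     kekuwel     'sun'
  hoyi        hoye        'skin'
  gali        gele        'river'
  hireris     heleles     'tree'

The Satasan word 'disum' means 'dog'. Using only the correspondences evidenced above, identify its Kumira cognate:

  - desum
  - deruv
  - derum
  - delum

dihubo ~ dehubo, bumayid ~ bumeyed — Satasan i corresponds to Kumira e after a consonant, before a consonant other than r, m, n, p, b, f, v.
dasutim ~ derutem — Satasan s corresponds to Kumira r between vowels (before a back vowel).
Applying these to Satasan 'disum':
  disum → desum   (i→e after a consonant, before a consonant other than r, m, n, p, b, f, v)
  desum → derum   (s→r between vowels (before a back vowel))
So the Kumira cognate is 'derum'.

derum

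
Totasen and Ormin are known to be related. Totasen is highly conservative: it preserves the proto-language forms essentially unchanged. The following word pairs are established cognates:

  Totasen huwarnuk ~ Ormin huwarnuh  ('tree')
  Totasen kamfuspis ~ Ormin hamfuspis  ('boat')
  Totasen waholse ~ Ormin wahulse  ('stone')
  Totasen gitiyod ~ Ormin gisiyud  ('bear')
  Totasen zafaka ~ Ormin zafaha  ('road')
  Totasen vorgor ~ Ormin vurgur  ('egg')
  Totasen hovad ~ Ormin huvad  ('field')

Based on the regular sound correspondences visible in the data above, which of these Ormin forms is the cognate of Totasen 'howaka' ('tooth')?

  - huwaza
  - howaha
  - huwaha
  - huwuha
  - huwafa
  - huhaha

huwaha

waholse ~ wahulse, gitiyod ~ gisiyud — Totasen o corresponds to Ormin u after a consonant, before a consonant other than r, m, n, p, b, f, v.
zafaka ~ zafaha — Totasen k corresponds to Ormin h between vowels (before a back vowel).
Applying these to Totasen 'howaka':
  howaka → huwaka   (o→u after a consonant, before a consonant other than r, m, n, p, b, f, v)
  huwaka → huwaha   (k→h between vowels (before a back vowel))
So the Ormin cognate is 'huwaha'.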